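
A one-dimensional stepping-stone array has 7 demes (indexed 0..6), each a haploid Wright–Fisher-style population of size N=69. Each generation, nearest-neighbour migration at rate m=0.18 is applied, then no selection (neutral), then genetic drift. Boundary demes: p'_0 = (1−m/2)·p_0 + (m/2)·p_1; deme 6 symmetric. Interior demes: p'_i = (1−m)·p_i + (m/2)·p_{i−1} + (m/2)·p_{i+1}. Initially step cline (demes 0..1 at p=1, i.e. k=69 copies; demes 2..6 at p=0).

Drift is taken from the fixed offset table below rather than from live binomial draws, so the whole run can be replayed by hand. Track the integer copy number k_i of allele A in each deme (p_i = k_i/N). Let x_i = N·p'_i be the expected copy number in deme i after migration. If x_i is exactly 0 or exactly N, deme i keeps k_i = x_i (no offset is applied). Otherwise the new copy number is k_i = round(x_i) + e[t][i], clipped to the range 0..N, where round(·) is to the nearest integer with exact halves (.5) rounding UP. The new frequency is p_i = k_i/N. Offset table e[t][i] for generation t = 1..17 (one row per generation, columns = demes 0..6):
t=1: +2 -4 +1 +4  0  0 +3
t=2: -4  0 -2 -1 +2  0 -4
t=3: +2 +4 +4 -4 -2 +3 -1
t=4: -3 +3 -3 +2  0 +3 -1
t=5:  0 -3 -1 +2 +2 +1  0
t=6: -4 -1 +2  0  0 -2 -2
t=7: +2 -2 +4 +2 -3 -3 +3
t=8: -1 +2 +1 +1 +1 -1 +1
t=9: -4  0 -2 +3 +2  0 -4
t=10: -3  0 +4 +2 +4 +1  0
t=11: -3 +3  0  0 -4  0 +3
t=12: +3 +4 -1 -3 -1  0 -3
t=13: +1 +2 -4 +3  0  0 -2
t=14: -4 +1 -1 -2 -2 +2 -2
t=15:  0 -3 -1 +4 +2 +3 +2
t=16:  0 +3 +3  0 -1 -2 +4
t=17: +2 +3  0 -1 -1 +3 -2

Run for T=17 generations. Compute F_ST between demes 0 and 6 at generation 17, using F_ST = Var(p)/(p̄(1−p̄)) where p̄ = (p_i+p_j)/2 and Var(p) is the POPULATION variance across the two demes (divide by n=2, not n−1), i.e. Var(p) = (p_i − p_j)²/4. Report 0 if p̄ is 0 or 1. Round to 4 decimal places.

0.3855

t=0: k=[69 69 0 0 0 0 0]
t=1: x=[69.0000 62.7900 6.2100 0.0000 0.0000 0.0000 0.0000] k=[69 59 7 0 0 0 0]
t=2: x=[68.1000 55.2200 11.0500 0.6300 0.0000 0.0000 0.0000] k=[64 55 9 0 0 0 0]
t=3: x=[63.1900 51.6700 12.3300 0.8100 0.0000 0.0000 0.0000] k=[65 56 16 0 0 0 0]
t=4: x=[64.1900 53.2100 18.1600 1.4400 0.0000 0.0000 0.0000] k=[61 56 15 3 0 0 0]
t=5: x=[60.5500 52.7600 17.6100 3.8100 0.2700 0.0000 0.0000] k=[61 50 17 6 2 0 0]
t=6: x=[60.0100 48.0200 18.9800 6.6300 2.1800 0.1800 0.0000] k=[56 47 21 7 2 0 0]
t=7: x=[55.1900 45.4700 22.0800 7.8100 2.2700 0.1800 0.0000] k=[57 43 26 10 0 0 0]
t=8: x=[55.7400 42.7300 26.0900 10.5400 0.9000 0.0000 0.0000] k=[55 45 27 12 2 0 0]
t=9: x=[54.1000 44.2800 27.2700 12.4500 2.7200 0.1800 0.0000] k=[50 44 25 15 5 0 0]
t=10: x=[49.4600 42.8300 25.8100 15.0000 5.4500 0.4500 0.0000] k=[46 43 30 17 9 1 0]
t=11: x=[45.7300 42.1000 30.0000 17.4500 9.0000 1.6300 0.0900] k=[43 45 30 17 5 2 3]
t=12: x=[43.1800 43.4700 30.1800 17.0900 5.8100 2.3600 2.9100] k=[46 47 29 14 5 2 0]
t=13: x=[46.0900 45.2900 29.2700 14.5400 5.5400 2.0900 0.1800] k=[47 47 25 18 6 2 0]
t=14: x=[47.0000 45.0200 26.3500 17.5500 6.7200 2.1800 0.1800] k=[43 46 25 16 5 4 0]
t=15: x=[43.2700 43.8400 26.0800 15.8200 5.9000 3.7300 0.3600] k=[43 41 25 20 8 7 2]
t=16: x=[42.8200 39.7400 25.9900 19.3700 8.9900 6.6400 2.4500] k=[43 43 29 19 8 5 6]
t=17: x=[43.0000 41.7400 29.3600 18.9100 8.7200 5.3600 5.9100] k=[45 45 29 18 8 8 4]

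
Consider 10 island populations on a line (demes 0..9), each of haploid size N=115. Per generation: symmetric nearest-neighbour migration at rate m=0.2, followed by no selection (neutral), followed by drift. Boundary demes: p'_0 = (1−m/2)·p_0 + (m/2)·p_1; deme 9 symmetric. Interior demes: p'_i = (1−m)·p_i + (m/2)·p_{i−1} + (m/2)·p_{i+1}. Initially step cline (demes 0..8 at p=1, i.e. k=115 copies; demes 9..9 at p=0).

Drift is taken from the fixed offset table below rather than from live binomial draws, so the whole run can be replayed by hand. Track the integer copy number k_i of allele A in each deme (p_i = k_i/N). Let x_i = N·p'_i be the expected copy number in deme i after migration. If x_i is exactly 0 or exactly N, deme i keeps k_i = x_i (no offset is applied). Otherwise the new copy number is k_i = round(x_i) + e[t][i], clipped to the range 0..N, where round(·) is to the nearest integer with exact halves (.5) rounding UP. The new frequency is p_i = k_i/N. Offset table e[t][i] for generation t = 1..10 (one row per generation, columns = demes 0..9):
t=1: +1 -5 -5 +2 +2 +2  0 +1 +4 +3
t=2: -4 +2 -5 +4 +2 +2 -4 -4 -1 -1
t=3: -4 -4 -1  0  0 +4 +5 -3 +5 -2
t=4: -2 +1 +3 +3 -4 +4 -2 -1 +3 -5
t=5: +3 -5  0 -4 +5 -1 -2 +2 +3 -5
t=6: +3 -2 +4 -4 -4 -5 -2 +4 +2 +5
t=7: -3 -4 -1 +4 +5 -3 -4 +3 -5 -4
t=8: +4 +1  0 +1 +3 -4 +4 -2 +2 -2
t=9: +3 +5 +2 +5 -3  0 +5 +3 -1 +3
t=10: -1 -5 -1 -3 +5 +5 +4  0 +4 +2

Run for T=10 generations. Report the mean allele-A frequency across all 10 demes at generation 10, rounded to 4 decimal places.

t=0: k=[115 115 115 115 115 115 115 115 115 0]
t=1: x=[115.0000 115.0000 115.0000 115.0000 115.0000 115.0000 115.0000 115.0000 103.5000 11.5000] k=[115 115 115 115 115 115 115 115 108 15]
t=2: x=[115.0000 115.0000 115.0000 115.0000 115.0000 115.0000 115.0000 114.3000 99.4000 24.3000] k=[115 115 115 115 115 115 115 110 98 23]
t=3: x=[115.0000 115.0000 115.0000 115.0000 115.0000 115.0000 114.5000 109.3000 91.7000 30.5000] k=[115 115 115 115 115 115 115 106 97 29]
t=4: x=[115.0000 115.0000 115.0000 115.0000 115.0000 115.0000 114.1000 106.0000 91.1000 35.8000] k=[115 115 115 115 115 115 112 105 94 31]
t=5: x=[115.0000 115.0000 115.0000 115.0000 115.0000 114.7000 111.6000 104.6000 88.8000 37.3000] k=[115 115 115 115 115 114 110 107 92 32]
t=6: x=[115.0000 115.0000 115.0000 115.0000 114.9000 113.7000 110.1000 105.8000 87.5000 38.0000] k=[115 115 115 115 111 109 108 110 90 43]
t=7: x=[115.0000 115.0000 115.0000 114.6000 111.2000 109.1000 108.3000 107.8000 87.3000 47.7000] k=[115 115 115 115 115 106 104 111 82 44]
t=8: x=[115.0000 115.0000 115.0000 115.0000 114.1000 106.7000 104.9000 107.4000 81.1000 47.8000] k=[115 115 115 115 115 103 109 105 83 46]
t=9: x=[115.0000 115.0000 115.0000 115.0000 113.8000 104.8000 108.0000 103.2000 81.5000 49.7000] k=[115 115 115 115 111 105 113 106 81 53]
t=10: x=[115.0000 115.0000 115.0000 114.6000 110.8000 106.4000 111.5000 104.2000 80.7000 55.8000] k=[115 115 115 112 115 111 115 104 85 58]

0.9087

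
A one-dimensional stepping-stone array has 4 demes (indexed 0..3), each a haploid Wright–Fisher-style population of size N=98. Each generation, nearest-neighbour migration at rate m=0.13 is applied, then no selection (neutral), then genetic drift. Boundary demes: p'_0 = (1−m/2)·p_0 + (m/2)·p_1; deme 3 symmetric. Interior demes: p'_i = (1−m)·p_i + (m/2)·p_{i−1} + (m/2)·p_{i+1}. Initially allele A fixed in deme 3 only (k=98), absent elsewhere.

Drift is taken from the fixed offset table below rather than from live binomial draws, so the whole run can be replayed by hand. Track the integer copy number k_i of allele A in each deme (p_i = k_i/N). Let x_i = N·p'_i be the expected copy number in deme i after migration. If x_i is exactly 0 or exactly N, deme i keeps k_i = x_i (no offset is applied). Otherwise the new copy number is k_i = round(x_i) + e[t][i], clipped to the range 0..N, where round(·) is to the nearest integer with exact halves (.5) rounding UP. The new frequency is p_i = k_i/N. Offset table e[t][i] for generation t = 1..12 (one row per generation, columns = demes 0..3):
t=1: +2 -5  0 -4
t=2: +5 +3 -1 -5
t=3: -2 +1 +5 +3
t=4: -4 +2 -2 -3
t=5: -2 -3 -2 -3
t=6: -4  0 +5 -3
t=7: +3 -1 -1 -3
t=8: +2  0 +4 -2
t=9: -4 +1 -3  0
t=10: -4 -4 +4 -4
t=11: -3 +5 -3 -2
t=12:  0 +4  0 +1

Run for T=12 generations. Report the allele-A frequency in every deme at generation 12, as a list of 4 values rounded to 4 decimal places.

[0.0102, 0.1633, 0.2857, 0.4082]

t=0: k=[0 0 0 98]
t=1: x=[0.0000 0.0000 6.3700 91.6300] k=[0 0 6 88]
t=2: x=[0.0000 0.3900 10.9400 82.6700] k=[0 3 10 78]
t=3: x=[0.1950 3.2600 13.9650 73.5800] k=[0 4 19 77]
t=4: x=[0.2600 4.7150 21.7950 73.2300] k=[0 7 20 70]
t=5: x=[0.4550 7.3900 22.4050 66.7500] k=[0 4 20 64]
t=6: x=[0.2600 4.7800 21.8200 61.1400] k=[0 5 27 58]
t=7: x=[0.3250 6.1050 27.5850 55.9850] k=[3 5 27 53]
t=8: x=[3.1300 6.3000 27.2600 51.3100] k=[5 6 31 49]
t=9: x=[5.0650 7.5600 30.5450 47.8300] k=[1 9 28 48]
t=10: x=[1.5200 9.7150 28.0650 46.7000] k=[0 6 32 43]
t=11: x=[0.3900 7.3000 31.0250 42.2850] k=[0 12 28 40]
t=12: x=[0.7800 12.2600 27.7400 39.2200] k=[1 16 28 40]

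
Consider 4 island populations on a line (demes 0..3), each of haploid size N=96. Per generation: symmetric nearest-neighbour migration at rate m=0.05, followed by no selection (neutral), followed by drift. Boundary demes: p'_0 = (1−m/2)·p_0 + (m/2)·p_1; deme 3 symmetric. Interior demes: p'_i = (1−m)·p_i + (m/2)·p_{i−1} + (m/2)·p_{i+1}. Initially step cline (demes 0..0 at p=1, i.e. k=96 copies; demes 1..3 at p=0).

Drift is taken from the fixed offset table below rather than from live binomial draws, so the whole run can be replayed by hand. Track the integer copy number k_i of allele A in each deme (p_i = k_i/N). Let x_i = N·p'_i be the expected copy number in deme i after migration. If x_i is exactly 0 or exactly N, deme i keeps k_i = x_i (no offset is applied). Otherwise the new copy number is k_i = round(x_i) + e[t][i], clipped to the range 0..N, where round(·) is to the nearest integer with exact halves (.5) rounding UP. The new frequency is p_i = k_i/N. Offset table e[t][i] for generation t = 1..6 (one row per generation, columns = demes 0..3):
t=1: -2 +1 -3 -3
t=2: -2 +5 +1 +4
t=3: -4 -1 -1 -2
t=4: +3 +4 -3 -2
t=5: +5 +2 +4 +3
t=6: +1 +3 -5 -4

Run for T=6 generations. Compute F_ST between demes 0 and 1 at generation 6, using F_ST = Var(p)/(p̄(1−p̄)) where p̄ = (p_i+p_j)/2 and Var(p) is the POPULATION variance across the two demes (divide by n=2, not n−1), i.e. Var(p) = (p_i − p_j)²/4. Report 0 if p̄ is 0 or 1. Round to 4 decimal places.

0.4113

t=0: k=[96 0 0 0]
t=1: x=[93.6000 2.4000 0.0000 0.0000] k=[92 3 0 0]
t=2: x=[89.7750 5.1500 0.0750 0.0000] k=[88 10 1 0]
t=3: x=[86.0500 11.7250 1.2000 0.0250] k=[82 11 0 0]
t=4: x=[80.2250 12.5000 0.2750 0.0000] k=[83 17 0 0]
t=5: x=[81.3500 18.2250 0.4250 0.0000] k=[86 20 4 0]
t=6: x=[84.3500 21.2500 4.3000 0.1000] k=[85 24 0 0]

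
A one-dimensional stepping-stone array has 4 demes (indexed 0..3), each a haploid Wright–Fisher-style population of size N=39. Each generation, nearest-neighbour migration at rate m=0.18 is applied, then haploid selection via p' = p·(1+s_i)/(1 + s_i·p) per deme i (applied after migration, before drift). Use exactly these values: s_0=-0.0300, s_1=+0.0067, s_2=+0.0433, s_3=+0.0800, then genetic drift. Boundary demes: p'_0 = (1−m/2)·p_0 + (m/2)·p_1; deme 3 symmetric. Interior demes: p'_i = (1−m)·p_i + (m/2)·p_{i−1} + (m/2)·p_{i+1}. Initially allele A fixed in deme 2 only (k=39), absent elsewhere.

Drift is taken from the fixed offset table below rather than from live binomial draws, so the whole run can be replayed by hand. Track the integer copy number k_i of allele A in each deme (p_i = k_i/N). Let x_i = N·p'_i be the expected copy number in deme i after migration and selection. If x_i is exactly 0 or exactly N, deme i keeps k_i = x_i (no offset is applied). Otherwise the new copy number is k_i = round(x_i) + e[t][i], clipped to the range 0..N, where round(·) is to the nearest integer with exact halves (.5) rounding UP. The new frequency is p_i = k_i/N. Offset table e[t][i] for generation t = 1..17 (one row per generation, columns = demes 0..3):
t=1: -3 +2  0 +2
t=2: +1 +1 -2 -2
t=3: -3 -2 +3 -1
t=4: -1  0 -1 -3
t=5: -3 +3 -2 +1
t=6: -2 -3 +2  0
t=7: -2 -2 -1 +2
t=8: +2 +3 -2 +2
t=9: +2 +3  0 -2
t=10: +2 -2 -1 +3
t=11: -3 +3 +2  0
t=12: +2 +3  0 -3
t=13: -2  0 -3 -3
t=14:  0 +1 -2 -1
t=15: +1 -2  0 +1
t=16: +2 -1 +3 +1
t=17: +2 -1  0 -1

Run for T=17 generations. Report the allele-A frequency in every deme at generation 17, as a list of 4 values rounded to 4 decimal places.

[0.3333, 0.2821, 0.4359, 0.4359]

t=0: k=[0 0 39 0]
t=1: x=[0.0000 3.5314 32.2207 3.7637] k=[0 6 32 6]
t=2: x=[0.5240 7.8418 27.6639 8.8557] k=[2 9 26 7]
t=3: x=[2.5563 9.9494 23.1603 9.2417] k=[0 8 26 8]
t=4: x=[0.6988 8.9460 23.1603 10.1885] k=[0 9 22 7]
t=5: x=[0.7862 9.4076 19.8932 8.8661] k=[0 12 18 10]
t=6: x=[1.0485 11.5141 17.1462 11.3285] k=[0 9 19 11]
t=7: x=[0.7862 9.1366 17.7893 12.3604] k=[0 7 17 14]
t=8: x=[0.6114 7.3096 16.2302 14.9733] k=[3 10 14 17]
t=9: x=[3.5310 9.7788 14.2916 17.4689] k=[6 13 14 15]
t=10: x=[6.4641 12.5167 14.3826 15.6249] k=[8 11 13 19]
t=11: x=[8.0733 10.9626 13.7348 19.2094] k=[5 14 16 19]
t=12: x=[5.6610 13.4287 16.4921 19.4800] k=[8 16 16 16]
t=13: x=[8.5155 15.3421 16.4014 16.7309] k=[7 15 13 14]
t=14: x=[7.5331 14.1602 13.6436 14.6060] k=[8 15 12 14]
t=15: x=[8.4270 14.1602 12.8120 14.5141] k=[9 12 13 16]
t=16: x=[9.0565 11.8751 13.5524 16.4574] k=[11 11 17 17]
t=17: x=[10.7611 11.5943 16.8645 17.7413] k=[13 11 17 17]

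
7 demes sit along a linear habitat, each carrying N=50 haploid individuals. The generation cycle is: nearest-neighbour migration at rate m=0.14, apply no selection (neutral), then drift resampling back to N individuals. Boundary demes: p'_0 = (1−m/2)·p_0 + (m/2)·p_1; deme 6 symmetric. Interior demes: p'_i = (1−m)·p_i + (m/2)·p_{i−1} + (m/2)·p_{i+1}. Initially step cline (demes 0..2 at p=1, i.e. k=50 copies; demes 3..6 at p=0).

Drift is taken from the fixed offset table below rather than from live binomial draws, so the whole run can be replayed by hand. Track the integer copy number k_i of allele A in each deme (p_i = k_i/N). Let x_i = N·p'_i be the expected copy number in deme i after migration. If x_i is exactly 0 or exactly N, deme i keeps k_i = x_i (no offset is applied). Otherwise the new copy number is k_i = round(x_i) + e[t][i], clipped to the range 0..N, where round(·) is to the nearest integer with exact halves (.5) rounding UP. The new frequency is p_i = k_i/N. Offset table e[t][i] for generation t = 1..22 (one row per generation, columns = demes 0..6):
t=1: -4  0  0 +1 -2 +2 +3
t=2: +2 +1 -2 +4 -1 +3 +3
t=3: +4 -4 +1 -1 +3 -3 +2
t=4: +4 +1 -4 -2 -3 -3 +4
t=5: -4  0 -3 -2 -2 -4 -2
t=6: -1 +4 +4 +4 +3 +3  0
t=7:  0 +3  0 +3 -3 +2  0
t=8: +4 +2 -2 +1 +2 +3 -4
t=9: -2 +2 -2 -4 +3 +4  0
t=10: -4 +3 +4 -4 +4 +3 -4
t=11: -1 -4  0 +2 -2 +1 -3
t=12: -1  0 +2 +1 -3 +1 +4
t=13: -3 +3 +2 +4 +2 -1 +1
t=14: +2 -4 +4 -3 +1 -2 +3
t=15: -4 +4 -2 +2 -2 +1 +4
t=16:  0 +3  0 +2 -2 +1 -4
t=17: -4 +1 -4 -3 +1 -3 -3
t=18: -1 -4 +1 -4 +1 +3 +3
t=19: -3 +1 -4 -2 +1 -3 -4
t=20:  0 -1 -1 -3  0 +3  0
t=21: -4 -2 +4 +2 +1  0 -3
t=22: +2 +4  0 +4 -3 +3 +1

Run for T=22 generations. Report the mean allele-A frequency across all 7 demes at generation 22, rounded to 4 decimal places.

0.4257

t=0: k=[50 50 50 0 0 0 0]
t=1: x=[50.0000 50.0000 46.5000 3.5000 0.0000 0.0000 0.0000] k=[50 50 47 5 0 0 0]
t=2: x=[50.0000 49.7900 44.2700 7.5900 0.3500 0.0000 0.0000] k=[50 50 42 12 0 0 0]
t=3: x=[50.0000 49.4400 40.4600 13.2600 0.8400 0.0000 0.0000] k=[50 45 41 12 4 0 0]
t=4: x=[49.6500 45.0700 39.2500 13.4700 4.2800 0.2800 0.0000] k=[50 46 35 11 1 0 0]
t=5: x=[49.7200 45.5100 34.0900 11.9800 1.6300 0.0700 0.0000] k=[46 46 31 10 0 0 0]
t=6: x=[46.0000 44.9500 30.5800 10.7700 0.7000 0.0000 0.0000] k=[45 49 35 15 4 0 0]
t=7: x=[45.2800 47.7400 34.5800 15.6300 4.4900 0.2800 0.0000] k=[45 50 35 19 1 2 0]
t=8: x=[45.3500 48.6000 34.9300 18.8600 2.3300 1.7900 0.1400] k=[49 50 33 20 4 5 0]
t=9: x=[49.0700 48.7400 33.2800 19.7900 5.1900 4.5800 0.3500] k=[47 50 31 16 8 9 0]
t=10: x=[47.2100 48.4600 31.2800 16.4900 8.6300 8.3000 0.6300] k=[43 50 35 12 13 11 0]
t=11: x=[43.4900 48.4600 34.4400 13.6800 12.7900 10.3700 0.7700] k=[42 44 34 16 11 11 0]
t=12: x=[42.1400 43.1600 33.4400 16.9100 11.3500 10.2300 0.7700] k=[41 43 35 18 8 11 5]
t=13: x=[41.1400 42.3000 34.3700 18.4900 8.9100 10.3700 5.4200] k=[38 45 36 22 11 9 6]
t=14: x=[38.4900 43.8800 35.6500 22.2100 11.6300 8.9300 6.2100] k=[40 40 40 19 13 7 9]
t=15: x=[40.0000 40.0000 38.5300 20.0500 13.0000 7.5600 8.8600] k=[36 44 37 22 11 9 13]
t=16: x=[36.5600 42.9500 36.4400 22.2800 11.6300 9.4200 12.7200] k=[37 46 36 24 10 10 9]
t=17: x=[37.6300 44.6700 35.8600 23.8600 10.9800 9.9300 9.0700] k=[34 46 32 21 12 7 6]
t=18: x=[34.8400 44.1800 32.2100 21.1400 12.2800 7.2800 6.0700] k=[34 40 33 17 13 10 9]
t=19: x=[34.4200 39.0900 32.3700 17.8400 13.0700 10.1400 9.0700] k=[31 40 28 16 14 7 5]
t=20: x=[31.6300 38.5300 28.0000 16.7000 13.6500 7.3500 5.1400] k=[32 38 27 14 14 10 5]
t=21: x=[32.4200 36.8100 26.8600 14.9100 13.7200 9.9300 5.3500] k=[28 35 31 17 15 10 2]
t=22: x=[28.4900 34.2300 30.3000 17.8400 14.7900 9.7900 2.5600] k=[30 38 30 22 12 13 4]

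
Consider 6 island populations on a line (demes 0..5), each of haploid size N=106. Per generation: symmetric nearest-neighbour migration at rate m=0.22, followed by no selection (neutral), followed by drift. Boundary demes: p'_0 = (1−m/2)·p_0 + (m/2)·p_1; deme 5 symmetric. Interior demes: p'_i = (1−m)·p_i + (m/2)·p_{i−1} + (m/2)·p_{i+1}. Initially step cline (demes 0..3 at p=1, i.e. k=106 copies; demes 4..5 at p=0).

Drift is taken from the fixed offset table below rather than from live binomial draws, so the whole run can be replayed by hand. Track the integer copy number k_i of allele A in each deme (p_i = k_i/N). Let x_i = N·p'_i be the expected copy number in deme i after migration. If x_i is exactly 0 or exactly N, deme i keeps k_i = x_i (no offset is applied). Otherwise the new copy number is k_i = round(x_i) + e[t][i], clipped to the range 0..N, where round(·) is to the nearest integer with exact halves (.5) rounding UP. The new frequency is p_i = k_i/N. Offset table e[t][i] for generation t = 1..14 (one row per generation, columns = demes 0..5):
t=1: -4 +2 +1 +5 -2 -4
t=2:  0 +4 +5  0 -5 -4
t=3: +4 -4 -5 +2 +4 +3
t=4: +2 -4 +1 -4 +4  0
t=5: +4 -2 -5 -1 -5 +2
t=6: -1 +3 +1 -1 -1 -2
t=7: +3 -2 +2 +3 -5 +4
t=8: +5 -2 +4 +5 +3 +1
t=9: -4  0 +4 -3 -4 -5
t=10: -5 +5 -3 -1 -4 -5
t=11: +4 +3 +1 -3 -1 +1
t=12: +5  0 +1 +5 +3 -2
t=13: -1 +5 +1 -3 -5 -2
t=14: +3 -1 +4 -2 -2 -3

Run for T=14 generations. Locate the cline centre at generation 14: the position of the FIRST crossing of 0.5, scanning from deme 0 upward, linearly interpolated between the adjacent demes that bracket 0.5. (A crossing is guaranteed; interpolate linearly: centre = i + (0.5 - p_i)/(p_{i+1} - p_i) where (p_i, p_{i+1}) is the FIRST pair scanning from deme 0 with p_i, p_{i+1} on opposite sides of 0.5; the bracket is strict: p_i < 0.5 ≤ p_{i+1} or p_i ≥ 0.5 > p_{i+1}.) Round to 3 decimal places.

3.286

t=0: k=[106 106 106 106 0 0]
t=1: x=[106.0000 106.0000 106.0000 94.3400 11.6600 0.0000] k=[106 106 106 99 10 0]
t=2: x=[106.0000 106.0000 105.2300 89.9800 18.6900 1.1000] k=[106 106 106 90 14 0]
t=3: x=[106.0000 106.0000 104.2400 83.4000 20.8200 1.5400] k=[106 106 99 85 25 5]
t=4: x=[106.0000 105.2300 98.2300 79.9400 29.4000 7.2000] k=[106 101 99 76 33 7]
t=5: x=[105.4500 101.3300 96.6900 73.8000 34.8700 9.8600] k=[106 99 92 73 30 12]
t=6: x=[105.2300 99.0000 90.6800 70.3600 32.7500 13.9800] k=[104 102 92 69 32 12]
t=7: x=[103.7800 101.1200 90.5700 67.4600 33.8700 14.2000] k=[106 99 93 70 29 18]
t=8: x=[105.2300 99.1100 91.1300 68.0200 32.3000 19.2100] k=[106 97 95 73 35 20]
t=9: x=[105.0100 97.7700 92.8000 71.2400 37.5300 21.6500] k=[101 98 97 68 34 17]
t=10: x=[100.6700 98.2200 93.9200 67.4500 35.8700 18.8700] k=[96 103 91 66 32 14]
t=11: x=[96.7700 100.9100 89.5700 65.0100 33.7600 15.9800] k=[101 104 91 62 33 17]
t=12: x=[101.3300 102.2400 89.2400 62.0000 34.4300 18.7600] k=[106 102 90 67 37 17]
t=13: x=[105.5600 101.1200 88.7900 66.2300 38.1000 19.2000] k=[105 106 90 63 33 17]
t=14: x=[105.1100 104.1300 88.7900 62.6700 34.5400 18.7600] k=[106 103 93 61 33 16]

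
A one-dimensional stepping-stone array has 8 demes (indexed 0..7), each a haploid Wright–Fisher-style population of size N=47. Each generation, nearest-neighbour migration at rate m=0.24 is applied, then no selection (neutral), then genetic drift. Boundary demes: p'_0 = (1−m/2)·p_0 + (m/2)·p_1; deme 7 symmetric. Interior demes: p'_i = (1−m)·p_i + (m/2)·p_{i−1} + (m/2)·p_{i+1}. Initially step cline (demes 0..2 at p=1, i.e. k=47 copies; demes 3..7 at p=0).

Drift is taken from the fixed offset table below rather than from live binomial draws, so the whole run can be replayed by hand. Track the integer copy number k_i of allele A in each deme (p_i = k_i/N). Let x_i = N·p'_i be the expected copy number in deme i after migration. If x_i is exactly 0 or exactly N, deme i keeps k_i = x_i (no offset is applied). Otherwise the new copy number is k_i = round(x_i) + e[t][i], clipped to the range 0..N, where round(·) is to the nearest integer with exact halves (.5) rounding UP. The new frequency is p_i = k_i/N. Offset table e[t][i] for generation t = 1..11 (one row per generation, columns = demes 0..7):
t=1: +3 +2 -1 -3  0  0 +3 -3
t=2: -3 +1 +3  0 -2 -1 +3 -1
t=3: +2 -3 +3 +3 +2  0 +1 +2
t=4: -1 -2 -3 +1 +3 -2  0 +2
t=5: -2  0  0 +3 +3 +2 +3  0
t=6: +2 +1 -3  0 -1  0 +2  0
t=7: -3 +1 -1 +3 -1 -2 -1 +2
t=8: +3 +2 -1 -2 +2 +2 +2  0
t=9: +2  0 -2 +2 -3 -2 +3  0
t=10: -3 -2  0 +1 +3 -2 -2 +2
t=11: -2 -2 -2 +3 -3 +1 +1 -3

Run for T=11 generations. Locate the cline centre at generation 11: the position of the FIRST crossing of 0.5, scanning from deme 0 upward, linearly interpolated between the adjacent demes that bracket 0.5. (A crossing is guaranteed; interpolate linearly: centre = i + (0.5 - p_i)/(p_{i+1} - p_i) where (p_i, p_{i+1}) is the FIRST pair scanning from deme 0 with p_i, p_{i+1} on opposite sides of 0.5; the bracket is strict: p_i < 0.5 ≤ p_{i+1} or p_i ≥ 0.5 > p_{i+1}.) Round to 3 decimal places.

3.100

t=0: k=[47 47 47 0 0 0 0 0]
t=1: x=[47.0000 47.0000 41.3600 5.6400 0.0000 0.0000 0.0000 0.0000] k=[47 47 40 3 0 0 0 0]
t=2: x=[47.0000 46.1600 36.4000 7.0800 0.3600 0.0000 0.0000 0.0000] k=[47 47 39 7 0 0 0 0]
t=3: x=[47.0000 46.0400 36.1200 10.0000 0.8400 0.0000 0.0000 0.0000] k=[47 43 39 13 3 0 0 0]
t=4: x=[46.5200 43.0000 36.3600 14.9200 3.8400 0.3600 0.0000 0.0000] k=[46 41 33 16 7 0 0 0]
t=5: x=[45.4000 40.6400 31.9200 16.9600 7.2400 0.8400 0.0000 0.0000] k=[43 41 32 20 10 3 0 0]
t=6: x=[42.7600 40.1600 31.6400 20.2400 10.3600 3.4800 0.3600 0.0000] k=[45 41 29 20 9 3 2 0]
t=7: x=[44.5200 40.0400 29.3600 19.7600 9.6000 3.6000 1.8800 0.2400] k=[42 41 28 23 9 2 1 2]
t=8: x=[41.8800 39.5600 28.9600 21.9200 9.8400 2.7200 1.2400 1.8800] k=[45 42 28 20 12 5 3 2]
t=9: x=[44.6400 40.6800 28.7200 20.0000 12.1200 5.6000 3.1200 2.1200] k=[47 41 27 22 9 4 6 2]
t=10: x=[46.2800 40.0400 28.0800 21.0400 9.9600 4.8400 5.2800 2.4800] k=[43 38 28 22 13 3 3 4]
t=11: x=[42.4000 37.4000 28.4800 21.6400 12.8800 4.2000 3.1200 3.8800] k=[40 35 26 25 10 5 4 1]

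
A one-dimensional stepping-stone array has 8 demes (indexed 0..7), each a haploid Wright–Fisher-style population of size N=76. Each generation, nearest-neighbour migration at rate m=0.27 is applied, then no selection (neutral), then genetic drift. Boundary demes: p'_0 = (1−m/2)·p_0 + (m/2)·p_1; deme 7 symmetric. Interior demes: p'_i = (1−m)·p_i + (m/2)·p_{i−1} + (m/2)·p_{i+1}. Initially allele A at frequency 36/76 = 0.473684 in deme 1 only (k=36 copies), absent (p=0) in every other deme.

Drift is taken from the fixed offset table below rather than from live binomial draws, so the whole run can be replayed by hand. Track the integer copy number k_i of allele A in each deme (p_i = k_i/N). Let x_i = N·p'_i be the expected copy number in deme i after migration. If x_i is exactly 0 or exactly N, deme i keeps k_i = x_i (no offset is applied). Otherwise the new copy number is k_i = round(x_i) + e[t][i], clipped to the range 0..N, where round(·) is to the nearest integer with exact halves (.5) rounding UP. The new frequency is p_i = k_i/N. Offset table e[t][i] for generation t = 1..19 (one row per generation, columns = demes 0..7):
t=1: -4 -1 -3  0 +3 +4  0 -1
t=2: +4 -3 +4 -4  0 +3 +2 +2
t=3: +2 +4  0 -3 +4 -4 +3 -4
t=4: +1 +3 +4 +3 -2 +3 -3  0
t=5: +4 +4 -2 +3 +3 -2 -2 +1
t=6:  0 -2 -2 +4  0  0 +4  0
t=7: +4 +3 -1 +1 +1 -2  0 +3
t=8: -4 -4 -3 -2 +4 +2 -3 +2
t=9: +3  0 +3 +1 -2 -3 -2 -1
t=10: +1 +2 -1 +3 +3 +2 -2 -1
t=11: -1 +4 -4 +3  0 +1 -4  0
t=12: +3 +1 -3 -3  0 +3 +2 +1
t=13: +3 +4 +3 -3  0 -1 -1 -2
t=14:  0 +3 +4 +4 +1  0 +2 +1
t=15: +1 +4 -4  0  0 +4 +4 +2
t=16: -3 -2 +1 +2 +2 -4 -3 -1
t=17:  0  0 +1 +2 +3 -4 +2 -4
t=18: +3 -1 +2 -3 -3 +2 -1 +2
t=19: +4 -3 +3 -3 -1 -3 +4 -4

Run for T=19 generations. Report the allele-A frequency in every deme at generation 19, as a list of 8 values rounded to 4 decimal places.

[0.3816, 0.2500, 0.3026, 0.1579, 0.1316, 0.0526, 0.1184, 0.0000]

t=0: k=[0 36 0 0 0 0 0 0]
t=1: x=[4.8600 26.2800 4.8600 0.0000 0.0000 0.0000 0.0000 0.0000] k=[1 25 2 0 0 0 0 0]
t=2: x=[4.2400 18.6550 4.8350 0.2700 0.0000 0.0000 0.0000 0.0000] k=[8 16 9 0 0 0 0 0]
t=3: x=[9.0800 13.9750 8.7300 1.2150 0.0000 0.0000 0.0000 0.0000] k=[11 18 9 0 0 0 0 0]
t=4: x=[11.9450 15.8400 9.0000 1.2150 0.0000 0.0000 0.0000 0.0000] k=[13 19 13 4 0 0 0 0]
t=5: x=[13.8100 17.3800 12.5950 4.6750 0.5400 0.0000 0.0000 0.0000] k=[18 21 11 8 4 0 0 0]
t=6: x=[18.4050 19.2450 11.9450 7.8650 4.0000 0.5400 0.0000 0.0000] k=[18 17 10 12 4 1 0 0]
t=7: x=[17.8650 16.1900 11.2150 10.6500 4.6750 1.2700 0.1350 0.0000] k=[22 19 10 12 6 0 0 0]
t=8: x=[21.5950 18.1900 11.4850 10.9200 6.0000 0.8100 0.0000 0.0000] k=[18 14 8 9 10 3 0 0]
t=9: x=[17.4600 13.7300 8.9450 9.0000 8.9200 3.5400 0.4050 0.0000] k=[20 14 12 10 7 1 0 0]
t=10: x=[19.1900 14.5400 12.0000 9.8650 6.5950 1.6750 0.1350 0.0000] k=[20 17 11 13 10 4 0 0]
t=11: x=[19.5950 16.5950 12.0800 12.3250 9.5950 4.2700 0.5400 0.0000] k=[19 21 8 15 10 5 0 0]
t=12: x=[19.2700 18.9750 10.7000 13.3800 10.0000 5.0000 0.6750 0.0000] k=[22 20 8 10 10 8 3 0]
t=13: x=[21.7300 18.6500 9.8900 9.7300 9.7300 7.5950 3.2700 0.4050] k=[25 23 13 7 10 7 2 0]
t=14: x=[24.7300 21.9200 13.5400 8.2150 9.1900 6.7300 2.4050 0.2700] k=[25 25 18 12 10 7 4 1]
t=15: x=[25.0000 24.0550 18.1350 12.5400 9.8650 7.0000 4.0000 1.4050] k=[26 28 14 13 10 11 8 3]
t=16: x=[26.2700 25.8400 15.7550 12.7300 10.5400 10.4600 7.7300 3.6750] k=[23 24 17 15 13 6 5 3]
t=17: x=[23.1350 22.9200 17.6750 15.0000 12.3250 6.8100 4.8650 3.2700] k=[23 23 19 17 15 3 7 0]
t=18: x=[23.0000 22.4600 19.2700 17.0000 13.6500 5.1600 5.5150 0.9450] k=[26 21 21 14 11 7 5 3]
t=19: x=[25.3250 21.6750 20.0550 14.5400 10.8650 7.2700 5.0000 3.2700] k=[29 19 23 12 10 4 9 0]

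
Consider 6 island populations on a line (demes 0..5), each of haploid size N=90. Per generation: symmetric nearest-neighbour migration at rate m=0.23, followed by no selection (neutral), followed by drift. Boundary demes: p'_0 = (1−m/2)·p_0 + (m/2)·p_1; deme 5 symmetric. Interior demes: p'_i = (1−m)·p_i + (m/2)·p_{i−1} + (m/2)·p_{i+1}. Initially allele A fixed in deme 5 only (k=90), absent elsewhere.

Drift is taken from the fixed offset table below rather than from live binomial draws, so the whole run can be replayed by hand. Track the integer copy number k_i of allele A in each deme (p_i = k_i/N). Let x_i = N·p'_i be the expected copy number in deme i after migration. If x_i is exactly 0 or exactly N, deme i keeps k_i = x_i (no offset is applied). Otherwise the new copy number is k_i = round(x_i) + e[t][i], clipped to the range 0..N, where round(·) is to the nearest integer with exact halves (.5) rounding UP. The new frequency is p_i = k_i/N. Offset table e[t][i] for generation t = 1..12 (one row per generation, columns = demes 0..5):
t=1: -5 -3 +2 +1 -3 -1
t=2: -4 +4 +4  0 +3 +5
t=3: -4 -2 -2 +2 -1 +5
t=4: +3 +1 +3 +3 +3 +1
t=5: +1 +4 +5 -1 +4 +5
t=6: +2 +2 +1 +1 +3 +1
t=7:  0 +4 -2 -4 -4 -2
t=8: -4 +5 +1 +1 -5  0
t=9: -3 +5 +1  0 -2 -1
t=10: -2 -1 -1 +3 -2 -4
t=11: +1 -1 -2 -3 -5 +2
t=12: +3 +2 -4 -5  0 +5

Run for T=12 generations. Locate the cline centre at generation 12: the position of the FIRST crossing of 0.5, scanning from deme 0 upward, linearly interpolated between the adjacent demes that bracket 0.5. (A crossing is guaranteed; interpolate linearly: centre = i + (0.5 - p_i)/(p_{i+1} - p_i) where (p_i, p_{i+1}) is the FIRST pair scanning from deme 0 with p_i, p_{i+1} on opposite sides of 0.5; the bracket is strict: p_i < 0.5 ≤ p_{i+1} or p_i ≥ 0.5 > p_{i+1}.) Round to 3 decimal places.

4.826

t=0: k=[0 0 0 0 0 90]
t=1: x=[0.0000 0.0000 0.0000 0.0000 10.3500 79.6500] k=[0 0 0 0 7 79]
t=2: x=[0.0000 0.0000 0.0000 0.8050 14.4750 70.7200] k=[0 0 0 1 17 76]
t=3: x=[0.0000 0.0000 0.1150 2.7250 21.9450 69.2150] k=[0 0 0 5 21 74]
t=4: x=[0.0000 0.0000 0.5750 6.2650 25.2550 67.9050] k=[0 0 4 9 28 69]
t=5: x=[0.0000 0.4600 4.1150 10.6100 30.5300 64.2850] k=[0 4 9 10 35 69]
t=6: x=[0.4600 4.1150 8.5400 12.7600 36.0350 65.0900] k=[2 6 10 14 39 66]
t=7: x=[2.4600 6.0000 10.0000 16.4150 39.2300 62.8950] k=[2 10 8 12 35 61]
t=8: x=[2.9200 8.8500 8.6900 14.1850 35.3450 58.0100] k=[0 14 10 15 30 58]
t=9: x=[1.6100 11.9300 11.0350 16.1500 31.4950 54.7800] k=[0 17 12 16 29 54]
t=10: x=[1.9550 14.4700 13.0350 17.0350 30.3800 51.1250] k=[0 13 12 20 28 47]
t=11: x=[1.4950 11.3900 13.0350 20.0000 29.2650 44.8150] k=[2 10 11 17 24 47]
t=12: x=[2.9200 9.1950 11.5750 17.1150 25.8400 44.3550] k=[6 11 8 12 26 49]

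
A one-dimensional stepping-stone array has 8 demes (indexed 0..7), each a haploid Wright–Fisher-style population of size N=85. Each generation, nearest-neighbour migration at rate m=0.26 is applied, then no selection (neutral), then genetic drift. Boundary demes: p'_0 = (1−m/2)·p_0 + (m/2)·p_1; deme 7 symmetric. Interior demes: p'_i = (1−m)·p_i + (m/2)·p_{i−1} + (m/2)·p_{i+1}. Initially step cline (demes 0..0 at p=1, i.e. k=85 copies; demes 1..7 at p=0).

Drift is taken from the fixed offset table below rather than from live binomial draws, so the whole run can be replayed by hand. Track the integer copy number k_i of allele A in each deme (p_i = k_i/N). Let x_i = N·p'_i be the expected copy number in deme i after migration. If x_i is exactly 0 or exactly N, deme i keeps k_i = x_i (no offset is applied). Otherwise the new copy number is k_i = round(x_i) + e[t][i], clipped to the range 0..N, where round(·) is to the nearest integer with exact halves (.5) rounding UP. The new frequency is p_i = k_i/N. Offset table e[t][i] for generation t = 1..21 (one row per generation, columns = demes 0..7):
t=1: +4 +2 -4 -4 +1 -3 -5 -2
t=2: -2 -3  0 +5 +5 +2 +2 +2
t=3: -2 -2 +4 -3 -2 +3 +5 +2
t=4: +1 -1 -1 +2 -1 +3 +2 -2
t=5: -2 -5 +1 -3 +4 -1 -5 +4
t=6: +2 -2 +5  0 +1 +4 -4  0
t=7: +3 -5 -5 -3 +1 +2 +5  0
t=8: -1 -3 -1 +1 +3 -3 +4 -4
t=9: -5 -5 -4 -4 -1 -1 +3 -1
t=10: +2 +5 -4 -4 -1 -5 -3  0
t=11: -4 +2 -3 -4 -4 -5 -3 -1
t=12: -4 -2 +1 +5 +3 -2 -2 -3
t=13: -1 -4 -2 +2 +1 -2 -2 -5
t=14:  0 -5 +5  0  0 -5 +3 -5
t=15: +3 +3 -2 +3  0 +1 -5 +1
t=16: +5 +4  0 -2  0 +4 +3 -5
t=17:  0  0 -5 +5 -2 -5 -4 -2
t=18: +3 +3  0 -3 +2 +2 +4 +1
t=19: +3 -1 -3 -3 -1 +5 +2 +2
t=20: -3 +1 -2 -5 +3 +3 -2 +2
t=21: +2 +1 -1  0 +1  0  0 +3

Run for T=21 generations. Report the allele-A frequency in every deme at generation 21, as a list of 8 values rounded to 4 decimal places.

[0.2824, 0.2000, 0.0353, 0.0118, 0.0824, 0.0941, 0.0118, 0.0588]

t=0: k=[85 0 0 0 0 0 0 0]
t=1: x=[73.9500 11.0500 0.0000 0.0000 0.0000 0.0000 0.0000 0.0000] k=[78 13 0 0 0 0 0 0]
t=2: x=[69.5500 19.7600 1.6900 0.0000 0.0000 0.0000 0.0000 0.0000] k=[68 17 2 0 0 0 0 0]
t=3: x=[61.3700 21.6800 3.6900 0.2600 0.0000 0.0000 0.0000 0.0000] k=[59 20 8 0 0 0 0 0]
t=4: x=[53.9300 23.5100 8.5200 1.0400 0.0000 0.0000 0.0000 0.0000] k=[55 23 8 3 0 0 0 0]
t=5: x=[50.8400 25.2100 9.3000 3.2600 0.3900 0.0000 0.0000 0.0000] k=[49 20 10 0 4 0 0 0]
t=6: x=[45.2300 22.4700 10.0000 1.8200 2.9600 0.5200 0.0000 0.0000] k=[47 20 15 2 4 5 0 0]
t=7: x=[43.4900 22.8600 13.9600 3.9500 3.8700 4.2200 0.6500 0.0000] k=[46 18 9 1 5 6 6 0]
t=8: x=[42.3600 20.4700 9.1300 2.5600 4.6100 5.8700 5.2200 0.7800] k=[41 17 8 4 8 3 9 0]
t=9: x=[37.8800 18.9500 8.6500 5.0400 6.8300 4.4300 7.0500 1.1700] k=[33 14 5 1 6 3 10 0]
t=10: x=[30.5300 15.3000 5.6500 2.1700 4.9600 4.3000 7.7900 1.3000] k=[33 20 2 0 4 0 5 1]
t=11: x=[31.3100 19.3500 4.0800 0.7800 2.9600 1.1700 3.8300 1.5200] k=[27 21 1 0 0 0 1 1]
t=12: x=[26.2200 19.1800 3.4700 0.1300 0.0000 0.1300 0.8700 1.0000] k=[22 17 4 5 0 0 0 0]
t=13: x=[21.3500 15.9600 5.8200 4.2200 0.6500 0.0000 0.0000 0.0000] k=[20 12 4 6 2 0 0 0]
t=14: x=[18.9600 12.0000 5.3000 5.2200 2.2600 0.2600 0.0000 0.0000] k=[19 7 10 5 2 0 0 0]
t=15: x=[17.4400 8.9500 8.9600 5.2600 2.1300 0.2600 0.0000 0.0000] k=[20 12 7 8 2 1 0 0]
t=16: x=[18.9600 12.3900 7.7800 7.0900 2.6500 1.0000 0.1300 0.0000] k=[24 16 8 5 3 5 3 0]
t=17: x=[22.9600 16.0000 8.6500 5.1300 3.5200 4.4800 2.8700 0.3900] k=[23 16 4 10 2 0 0 0]
t=18: x=[22.0900 15.3500 6.3400 8.1800 2.7800 0.2600 0.0000 0.0000] k=[25 18 6 5 5 2 0 0]
t=19: x=[24.0900 17.3500 7.4300 5.1300 4.6100 2.1300 0.2600 0.0000] k=[27 16 4 2 4 7 2 0]
t=20: x=[25.5700 15.8700 5.3000 2.5200 4.1300 5.9600 2.3900 0.2600] k=[23 17 3 0 7 9 0 2]
t=21: x=[22.2200 15.9600 4.4300 1.3000 6.3500 7.5700 1.4300 1.7400] k=[24 17 3 1 7 8 1 5]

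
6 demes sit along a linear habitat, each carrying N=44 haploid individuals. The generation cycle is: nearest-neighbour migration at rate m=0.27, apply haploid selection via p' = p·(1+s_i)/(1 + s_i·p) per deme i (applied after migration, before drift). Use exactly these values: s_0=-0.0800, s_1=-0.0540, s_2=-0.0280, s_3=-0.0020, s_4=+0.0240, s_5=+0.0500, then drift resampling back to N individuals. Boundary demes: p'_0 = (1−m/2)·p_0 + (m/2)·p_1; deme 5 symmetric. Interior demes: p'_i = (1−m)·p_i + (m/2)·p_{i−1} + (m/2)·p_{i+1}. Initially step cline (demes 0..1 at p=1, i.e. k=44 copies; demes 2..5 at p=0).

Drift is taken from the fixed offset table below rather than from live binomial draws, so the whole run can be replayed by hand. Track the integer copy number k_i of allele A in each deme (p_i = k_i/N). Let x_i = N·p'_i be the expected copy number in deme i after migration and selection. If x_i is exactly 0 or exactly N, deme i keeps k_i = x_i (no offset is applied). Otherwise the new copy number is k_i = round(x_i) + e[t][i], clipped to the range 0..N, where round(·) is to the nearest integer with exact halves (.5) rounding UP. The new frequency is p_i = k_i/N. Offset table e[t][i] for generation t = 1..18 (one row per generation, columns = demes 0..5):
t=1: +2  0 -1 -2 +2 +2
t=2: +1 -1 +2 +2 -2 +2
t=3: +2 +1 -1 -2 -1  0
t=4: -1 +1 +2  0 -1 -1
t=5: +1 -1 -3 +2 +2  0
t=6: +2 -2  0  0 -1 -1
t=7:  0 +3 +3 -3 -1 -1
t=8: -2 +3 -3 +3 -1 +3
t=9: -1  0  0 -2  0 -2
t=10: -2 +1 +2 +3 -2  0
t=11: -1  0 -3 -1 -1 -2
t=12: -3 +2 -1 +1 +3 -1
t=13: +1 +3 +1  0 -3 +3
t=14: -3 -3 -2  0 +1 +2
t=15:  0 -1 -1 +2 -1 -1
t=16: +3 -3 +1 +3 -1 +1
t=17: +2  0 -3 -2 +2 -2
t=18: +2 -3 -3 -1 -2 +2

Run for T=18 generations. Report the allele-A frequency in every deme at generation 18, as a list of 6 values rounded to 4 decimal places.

[0.4545, 0.2500, 0.1818, 0.2273, 0.1364, 0.1591]

t=0: k=[44 44 0 0 0 0]
t=1: x=[44.0000 37.7689 5.7956 0.0000 0.0000 0.0000] k=[44 38 5 0 0 0]
t=2: x=[43.1210 33.9304 8.5821 0.6737 0.0000 0.0000] k=[44 33 11 3 0 0]
t=3: x=[42.3906 31.0127 12.6327 3.6683 0.4146 0.0000] k=[44 32 12 2 0 0]
t=4: x=[42.2448 30.4041 13.0874 3.0743 0.2764 0.0000] k=[41 31 15 3 0 0]
t=5: x=[39.3120 29.6586 15.2557 4.2074 0.4146 0.0000] k=[40 29 12 6 2 0]
t=6: x=[38.1020 27.6234 13.2209 6.2592 2.3216 0.2834] k=[40 26 13 6 1 0]
t=7: x=[37.6715 25.5430 13.5423 6.2592 1.5756 0.1417] k=[38 29 17 3 1 0]
t=8: x=[36.2679 28.0347 16.4365 4.6117 1.1615 0.1417] k=[34 31 13 8 0 3]
t=9: x=[32.9181 28.4210 14.4778 7.5824 1.5194 2.7167] k=[32 28 14 6 2 1]
t=10: x=[30.6992 26.0633 14.5323 6.5289 2.4595 1.1902] k=[29 27 17 10 0 1]
t=11: x=[27.8884 25.3260 17.1071 9.5800 1.5194 0.9074] k=[27 25 14 9 1 0]
t=12: x=[25.8478 23.1772 14.5323 8.5812 1.9896 0.1417] k=[23 25 14 10 5 0]
t=13: x=[22.3542 22.6355 14.6660 9.8497 5.1061 0.7082] k=[23 26 16 10 2 4]
t=14: x=[22.4896 23.6392 16.2479 9.7148 3.4241 3.9000] k=[19 21 14 10 4 6]
t=15: x=[18.3721 19.1824 14.1312 9.7148 5.1875 5.9776] k=[18 18 13 12 4 5]
t=16: x=[17.1203 16.7455 13.2753 11.0384 5.3250 5.0802] k=[20 14 14 14 4 6]
t=17: x=[18.2931 14.2696 13.7303 12.6320 5.7373 5.9776] k=[20 14 11 11 8 4]
t=18: x=[18.2931 13.8724 11.1667 10.5789 8.0194 4.7425] k=[20 11 8 10 6 7]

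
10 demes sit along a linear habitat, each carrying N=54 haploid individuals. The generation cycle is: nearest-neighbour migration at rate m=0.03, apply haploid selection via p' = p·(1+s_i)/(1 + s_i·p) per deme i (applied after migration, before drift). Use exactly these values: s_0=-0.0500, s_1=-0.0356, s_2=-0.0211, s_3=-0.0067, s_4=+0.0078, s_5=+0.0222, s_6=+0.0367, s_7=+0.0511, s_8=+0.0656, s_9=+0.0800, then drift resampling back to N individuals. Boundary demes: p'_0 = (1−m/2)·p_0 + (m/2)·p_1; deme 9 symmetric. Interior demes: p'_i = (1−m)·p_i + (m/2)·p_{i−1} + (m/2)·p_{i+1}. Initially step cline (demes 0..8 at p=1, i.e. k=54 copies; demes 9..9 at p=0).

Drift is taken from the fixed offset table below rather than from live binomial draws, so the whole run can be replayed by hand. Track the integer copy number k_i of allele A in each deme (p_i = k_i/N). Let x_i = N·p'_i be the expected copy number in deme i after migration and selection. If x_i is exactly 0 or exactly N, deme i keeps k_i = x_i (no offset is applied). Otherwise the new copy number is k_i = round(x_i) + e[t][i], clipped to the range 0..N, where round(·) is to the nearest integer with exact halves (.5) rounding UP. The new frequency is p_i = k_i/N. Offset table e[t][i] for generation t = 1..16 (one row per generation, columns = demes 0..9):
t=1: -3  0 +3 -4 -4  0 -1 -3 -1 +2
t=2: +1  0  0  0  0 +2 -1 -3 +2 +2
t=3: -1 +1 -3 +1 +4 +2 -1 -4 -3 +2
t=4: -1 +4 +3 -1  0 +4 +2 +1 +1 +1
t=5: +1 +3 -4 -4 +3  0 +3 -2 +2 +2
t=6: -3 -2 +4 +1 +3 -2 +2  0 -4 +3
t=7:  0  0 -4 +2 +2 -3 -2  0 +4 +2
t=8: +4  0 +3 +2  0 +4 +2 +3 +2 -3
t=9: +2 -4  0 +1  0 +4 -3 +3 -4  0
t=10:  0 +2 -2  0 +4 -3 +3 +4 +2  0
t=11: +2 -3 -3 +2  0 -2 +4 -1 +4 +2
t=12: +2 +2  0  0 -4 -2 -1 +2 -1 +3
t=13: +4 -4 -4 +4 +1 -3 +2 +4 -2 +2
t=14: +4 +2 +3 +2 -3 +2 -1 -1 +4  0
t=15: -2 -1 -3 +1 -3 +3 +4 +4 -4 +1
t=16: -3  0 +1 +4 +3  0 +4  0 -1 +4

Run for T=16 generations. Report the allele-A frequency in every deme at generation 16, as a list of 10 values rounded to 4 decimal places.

[1.0000, 1.0000, 1.0000, 1.0000, 0.8889, 0.9074, 1.0000, 1.0000, 0.9074, 0.7222]

t=0: k=[54 54 54 54 54 54 54 54 54 0]
t=1: x=[54.0000 54.0000 54.0000 54.0000 54.0000 54.0000 54.0000 54.0000 53.2392 0.8738] k=[54 54 54 54 54 54 54 54 52 3]
t=2: x=[54.0000 54.0000 54.0000 54.0000 54.0000 54.0000 54.0000 53.9715 51.4537 4.0116] k=[54 54 54 54 54 54 54 51 53 6]
t=3: x=[54.0000 54.0000 54.0000 54.0000 54.0000 54.0000 53.9566 51.2099 52.3686 7.1702] k=[54 54 54 54 54 54 53 47 49 9]
t=4: x=[54.0000 54.0000 54.0000 54.0000 54.0000 53.9853 52.9623 47.4137 48.6825 10.2226] k=[54 54 54 54 54 54 54 48 50 11]
t=5: x=[54.0000 54.0000 54.0000 54.0000 54.0000 54.0000 53.9132 48.3761 49.6462 12.3007] k=[54 54 54 54 54 54 54 46 52 14]
t=6: x=[54.0000 54.0000 54.0000 54.0000 54.0000 54.0000 53.8842 46.5364 51.4962 15.4031] k=[54 54 54 54 54 54 54 47 47 18]
t=7: x=[54.0000 54.0000 54.0000 54.0000 54.0000 54.0000 53.8987 47.3992 46.9631 19.3805] k=[54 54 54 54 54 54 52 47 51 21]
t=8: x=[54.0000 54.0000 54.0000 54.0000 54.0000 53.9707 52.0247 47.4281 50.6928 22.4525] k=[54 54 54 54 54 54 54 50 53 19]
t=9: x=[54.0000 54.0000 54.0000 54.0000 54.0000 54.0000 53.9421 50.2813 52.5381 20.4789] k=[54 54 54 54 54 54 51 53 49 20]
t=10: x=[54.0000 54.0000 54.0000 54.0000 54.0000 53.9560 51.1731 52.9620 48.9248 21.4213] k=[54 54 54 54 54 51 54 54 51 21]
t=11: x=[54.0000 54.0000 54.0000 54.0000 53.9553 51.1499 53.9566 53.9572 50.7922 22.4525] k=[54 54 54 54 54 49 54 53 54 24]
t=12: x=[54.0000 54.0000 54.0000 54.0000 53.9256 49.2461 53.9132 53.0764 53.5634 25.4830] k=[54 54 54 54 50 47 53 54 53 28]
t=13: x=[54.0000 54.0000 54.0000 53.9396 50.0436 47.2655 52.9623 53.9715 52.7217 29.4087] k=[54 54 54 54 51 44 54 54 51 31]
t=14: x=[54.0000 54.0000 54.0000 53.9547 50.9624 44.4291 53.8553 53.9572 50.9340 32.3060] k=[54 54 54 54 48 46 53 53 54 32]
t=15: x=[54.0000 54.0000 54.0000 53.9094 48.1010 46.2814 52.9333 53.0621 53.6761 33.3205] k=[54 54 54 54 45 49 54 54 50 34]
t=16: x=[54.0000 54.0000 54.0000 53.8641 45.2521 49.1135 53.9277 53.9429 50.0585 35.1940] k=[54 54 54 54 48 49 54 54 49 39]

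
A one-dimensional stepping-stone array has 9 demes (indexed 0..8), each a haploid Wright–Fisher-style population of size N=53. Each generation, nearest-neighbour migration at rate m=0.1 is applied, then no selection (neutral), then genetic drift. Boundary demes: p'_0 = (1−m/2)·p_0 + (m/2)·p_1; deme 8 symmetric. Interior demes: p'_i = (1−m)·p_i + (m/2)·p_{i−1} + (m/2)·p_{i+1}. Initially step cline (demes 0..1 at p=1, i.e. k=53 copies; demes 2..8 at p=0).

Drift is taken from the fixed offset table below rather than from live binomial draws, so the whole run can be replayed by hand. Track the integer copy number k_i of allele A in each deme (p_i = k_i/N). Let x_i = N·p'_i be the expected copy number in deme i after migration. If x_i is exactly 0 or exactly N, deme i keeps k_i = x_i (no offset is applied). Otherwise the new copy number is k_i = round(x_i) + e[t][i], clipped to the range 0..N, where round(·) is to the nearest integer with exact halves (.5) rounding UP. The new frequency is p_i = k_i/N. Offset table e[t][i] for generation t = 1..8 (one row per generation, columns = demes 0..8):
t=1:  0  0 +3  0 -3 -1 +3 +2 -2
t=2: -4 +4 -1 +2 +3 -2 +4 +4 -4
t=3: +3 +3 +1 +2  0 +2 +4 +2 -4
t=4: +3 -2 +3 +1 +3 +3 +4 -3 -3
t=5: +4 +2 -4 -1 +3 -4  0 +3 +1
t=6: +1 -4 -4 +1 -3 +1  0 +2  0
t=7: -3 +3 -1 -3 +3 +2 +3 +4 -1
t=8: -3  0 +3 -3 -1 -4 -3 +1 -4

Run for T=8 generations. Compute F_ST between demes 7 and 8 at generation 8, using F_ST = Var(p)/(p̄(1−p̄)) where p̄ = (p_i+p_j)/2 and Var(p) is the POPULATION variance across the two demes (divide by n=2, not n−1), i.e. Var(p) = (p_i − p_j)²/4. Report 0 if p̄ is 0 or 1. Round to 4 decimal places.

0.0095

t=0: k=[53 53 0 0 0 0 0 0 0]
t=1: x=[53.0000 50.3500 2.6500 0.0000 0.0000 0.0000 0.0000 0.0000 0.0000] k=[53 50 6 0 0 0 0 0 0]
t=2: x=[52.8500 47.9500 7.9000 0.3000 0.0000 0.0000 0.0000 0.0000 0.0000] k=[49 52 7 2 0 0 0 0 0]
t=3: x=[49.1500 49.6000 9.0000 2.1500 0.1000 0.0000 0.0000 0.0000 0.0000] k=[52 53 10 4 0 0 0 0 0]
t=4: x=[52.0500 50.8000 11.8500 4.1000 0.2000 0.0000 0.0000 0.0000 0.0000] k=[53 49 15 5 3 0 0 0 0]
t=5: x=[52.8000 47.5000 16.2000 5.4000 2.9500 0.1500 0.0000 0.0000 0.0000] k=[53 50 12 4 6 0 0 0 0]
t=6: x=[52.8500 48.2500 13.5000 4.5000 5.6000 0.3000 0.0000 0.0000 0.0000] k=[53 44 10 6 3 1 0 0 0]
t=7: x=[52.5500 42.7500 11.5000 6.0500 3.0500 1.0500 0.0500 0.0000 0.0000] k=[50 46 11 3 6 3 3 0 0]
t=8: x=[49.8000 44.4500 12.3500 3.5500 5.7000 3.1500 2.8500 0.1500 0.0000] k=[47 44 15 1 5 0 0 1 0]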